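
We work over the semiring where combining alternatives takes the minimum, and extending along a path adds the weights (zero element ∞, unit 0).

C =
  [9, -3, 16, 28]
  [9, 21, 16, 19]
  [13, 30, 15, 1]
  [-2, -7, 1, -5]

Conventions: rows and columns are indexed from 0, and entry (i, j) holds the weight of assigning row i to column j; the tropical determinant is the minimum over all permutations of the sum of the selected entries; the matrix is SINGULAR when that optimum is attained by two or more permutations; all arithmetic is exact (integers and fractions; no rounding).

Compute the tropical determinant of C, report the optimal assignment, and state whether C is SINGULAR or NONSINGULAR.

σ = (0, 1, 2, 3): 9 + 21 + 15 + (-5) = 40
σ = (0, 1, 3, 2): 9 + 21 + 1 + 1 = 32
σ = (0, 2, 1, 3): 9 + 16 + 30 + (-5) = 50
σ = (0, 2, 3, 1): 9 + 16 + 1 + (-7) = 19
σ = (0, 3, 1, 2): 9 + 19 + 30 + 1 = 59
σ = (0, 3, 2, 1): 9 + 19 + 15 + (-7) = 36
σ = (1, 0, 2, 3): (-3) + 9 + 15 + (-5) = 16
σ = (1, 0, 3, 2): (-3) + 9 + 1 + 1 = 8
σ = (1, 2, 0, 3): (-3) + 16 + 13 + (-5) = 21
σ = (1, 2, 3, 0): (-3) + 16 + 1 + (-2) = 12
σ = (1, 3, 0, 2): (-3) + 19 + 13 + 1 = 30
σ = (1, 3, 2, 0): (-3) + 19 + 15 + (-2) = 29
σ = (2, 0, 1, 3): 16 + 9 + 30 + (-5) = 50
σ = (2, 0, 3, 1): 16 + 9 + 1 + (-7) = 19
σ = (2, 1, 0, 3): 16 + 21 + 13 + (-5) = 45
σ = (2, 1, 3, 0): 16 + 21 + 1 + (-2) = 36
σ = (2, 3, 0, 1): 16 + 19 + 13 + (-7) = 41
σ = (2, 3, 1, 0): 16 + 19 + 30 + (-2) = 63
σ = (3, 0, 1, 2): 28 + 9 + 30 + 1 = 68
σ = (3, 0, 2, 1): 28 + 9 + 15 + (-7) = 45
σ = (3, 1, 0, 2): 28 + 21 + 13 + 1 = 63
σ = (3, 1, 2, 0): 28 + 21 + 15 + (-2) = 62
σ = (3, 2, 0, 1): 28 + 16 + 13 + (-7) = 50
σ = (3, 2, 1, 0): 28 + 16 + 30 + (-2) = 72
Optimal value attained by: σ = (1, 0, 3, 2).
Answer: det⊕(C) = 8; verdict: NONSINGULAR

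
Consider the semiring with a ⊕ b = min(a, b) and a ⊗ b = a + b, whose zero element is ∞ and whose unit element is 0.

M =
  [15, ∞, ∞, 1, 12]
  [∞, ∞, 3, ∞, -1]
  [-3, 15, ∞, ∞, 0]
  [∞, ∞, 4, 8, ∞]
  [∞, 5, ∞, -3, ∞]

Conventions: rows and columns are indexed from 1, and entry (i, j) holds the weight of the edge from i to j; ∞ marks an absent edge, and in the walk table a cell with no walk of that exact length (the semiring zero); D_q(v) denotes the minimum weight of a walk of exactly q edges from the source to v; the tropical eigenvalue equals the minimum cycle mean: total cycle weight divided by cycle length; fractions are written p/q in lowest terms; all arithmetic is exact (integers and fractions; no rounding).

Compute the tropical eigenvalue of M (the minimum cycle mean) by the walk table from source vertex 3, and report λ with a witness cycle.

q=0: [∞, ∞, 0, ∞, ∞]
q=1: [-3, 15, ∞, ∞, 0]
q=2: [12, 5, 18, -3, 9]
q=3: [15, 14, 1, 5, 4]
q=4: [-2, 9, 9, 1, 1]
q=5: [6, 6, 5, -2, 8]
Optimal cycle mean attained by: cycle 3->5->4->3, total 0 + (-3) + 4, length 3.
Answer: λ = 1/3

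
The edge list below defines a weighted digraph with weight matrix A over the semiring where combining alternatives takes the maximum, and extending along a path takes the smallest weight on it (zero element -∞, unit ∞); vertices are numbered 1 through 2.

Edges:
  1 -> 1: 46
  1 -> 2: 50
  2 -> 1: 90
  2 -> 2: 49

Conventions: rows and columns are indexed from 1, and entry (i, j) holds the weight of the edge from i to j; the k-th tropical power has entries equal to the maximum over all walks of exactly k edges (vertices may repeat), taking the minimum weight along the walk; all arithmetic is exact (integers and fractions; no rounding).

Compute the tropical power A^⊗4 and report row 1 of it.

A^⊗2:
  [50, 49]
  [49, 50]
A^⊗3:
  [49, 50]
  [50, 49]
A^⊗4:
  [50, 49]
  [49, 50]
Answer: row 1 of A^⊗4 = [50, 49]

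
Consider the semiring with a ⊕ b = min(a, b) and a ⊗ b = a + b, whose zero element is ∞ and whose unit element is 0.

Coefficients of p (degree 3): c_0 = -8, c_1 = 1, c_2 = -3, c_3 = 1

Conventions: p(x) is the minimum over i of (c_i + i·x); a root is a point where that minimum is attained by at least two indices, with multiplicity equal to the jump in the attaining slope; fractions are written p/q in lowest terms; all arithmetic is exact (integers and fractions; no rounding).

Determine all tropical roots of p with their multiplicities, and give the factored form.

hull edge (i=0, c=-8) to (i=2, c=-3): slope 5/2, span 2
hull edge (i=2, c=-3) to (i=3, c=1): slope 4, span 1
Factored form: p(x) = 1 ⊗ (x ⊕ (-4)) ⊗ (x ⊕ (-5/2)) ⊗ (x ⊕ (-5/2))
Answer: roots = -4 (mult 1), -5/2 (mult 2)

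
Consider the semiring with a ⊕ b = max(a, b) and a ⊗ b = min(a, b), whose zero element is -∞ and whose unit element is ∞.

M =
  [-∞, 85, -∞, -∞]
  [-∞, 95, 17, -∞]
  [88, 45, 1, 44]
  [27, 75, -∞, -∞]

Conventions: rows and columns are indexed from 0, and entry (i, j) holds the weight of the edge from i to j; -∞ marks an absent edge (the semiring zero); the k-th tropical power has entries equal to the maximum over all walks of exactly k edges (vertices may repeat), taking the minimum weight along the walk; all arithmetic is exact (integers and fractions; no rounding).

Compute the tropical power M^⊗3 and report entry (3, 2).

M^⊗2:
  [-∞, 85, 17, -∞]
  [17, 95, 17, 17]
  [27, 85, 17, 1]
  [-∞, 75, 17, -∞]
M^⊗3:
  [17, 85, 17, 17]
  [17, 95, 17, 17]
  [17, 85, 17, 17]
  [17, 75, 17, 17]
Key observation: the optimum is the walk 3->0->1->2, with weight 27 min 85 min 17 = 17.
Optimal value attained by: walk 3->0->1->2.
Answer: (M^⊗3)[3][2] = 17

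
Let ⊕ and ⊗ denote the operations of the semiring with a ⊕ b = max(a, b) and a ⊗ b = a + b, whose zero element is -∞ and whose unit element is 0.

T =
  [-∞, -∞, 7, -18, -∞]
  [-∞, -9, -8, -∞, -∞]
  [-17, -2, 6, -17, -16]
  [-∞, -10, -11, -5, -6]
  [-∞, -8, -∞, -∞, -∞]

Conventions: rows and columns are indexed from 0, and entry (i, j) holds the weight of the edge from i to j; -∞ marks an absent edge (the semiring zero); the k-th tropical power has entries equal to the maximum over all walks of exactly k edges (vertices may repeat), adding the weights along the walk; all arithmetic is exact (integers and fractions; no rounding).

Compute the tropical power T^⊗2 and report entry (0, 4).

T^⊗2:
  [-10, 5, 13, -10, -9]
  [-25, -10, -2, -25, -24]
  [-11, 4, 12, -11, -10]
  [-28, -13, -5, -10, -11]
  [-∞, -17, -16, -∞, -∞]
Key observation: the optimum is the walk 0->2->4, with weight 7 + (-16) = -9.
Optimal value attained by: walk 0->2->4.
Answer: (T^⊗2)[0][4] = -9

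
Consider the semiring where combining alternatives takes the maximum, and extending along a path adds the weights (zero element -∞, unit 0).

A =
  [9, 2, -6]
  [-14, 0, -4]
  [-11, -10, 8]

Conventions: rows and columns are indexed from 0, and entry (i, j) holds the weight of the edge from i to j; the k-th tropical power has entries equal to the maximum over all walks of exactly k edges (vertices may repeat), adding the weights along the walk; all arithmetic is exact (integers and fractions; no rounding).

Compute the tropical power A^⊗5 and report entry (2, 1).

A^⊗2:
  [18, 11, 3]
  [-5, 0, 4]
  [-2, -2, 16]
A^⊗3:
  [27, 20, 12]
  [4, 0, 12]
  [7, 6, 24]
A^⊗4:
  [36, 29, 21]
  [13, 6, 20]
  [16, 14, 32]
A^⊗5:
  [45, 38, 30]
  [22, 15, 28]
  [25, 22, 40]
Key observation: the optimum is the walk 2->2->2->2->2->1, with weight 8 + 8 + 8 + 8 + (-10) = 22.
Optimal value attained by: walk 2->2->2->2->2->1.
Answer: (A^⊗5)[2][1] = 22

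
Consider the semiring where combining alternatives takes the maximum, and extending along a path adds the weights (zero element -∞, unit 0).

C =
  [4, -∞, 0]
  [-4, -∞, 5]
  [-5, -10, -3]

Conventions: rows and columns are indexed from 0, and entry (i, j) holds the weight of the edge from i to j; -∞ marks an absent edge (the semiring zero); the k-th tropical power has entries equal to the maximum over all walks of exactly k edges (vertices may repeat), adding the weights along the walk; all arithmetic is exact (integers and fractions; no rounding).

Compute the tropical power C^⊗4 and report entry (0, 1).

C^⊗2:
  [8, -10, 4]
  [0, -5, 2]
  [-1, -13, -5]
C^⊗3:
  [12, -6, 8]
  [4, -8, 0]
  [3, -15, -1]
C^⊗4:
  [16, -2, 12]
  [8, -10, 4]
  [7, -11, 3]
Key observation: the optimum is the walk 0->0->0->2->1, with weight 4 + 4 + 0 + (-10) = -2.
Optimal value attained by: walk 0->0->0->2->1.
Answer: (C^⊗4)[0][1] = -2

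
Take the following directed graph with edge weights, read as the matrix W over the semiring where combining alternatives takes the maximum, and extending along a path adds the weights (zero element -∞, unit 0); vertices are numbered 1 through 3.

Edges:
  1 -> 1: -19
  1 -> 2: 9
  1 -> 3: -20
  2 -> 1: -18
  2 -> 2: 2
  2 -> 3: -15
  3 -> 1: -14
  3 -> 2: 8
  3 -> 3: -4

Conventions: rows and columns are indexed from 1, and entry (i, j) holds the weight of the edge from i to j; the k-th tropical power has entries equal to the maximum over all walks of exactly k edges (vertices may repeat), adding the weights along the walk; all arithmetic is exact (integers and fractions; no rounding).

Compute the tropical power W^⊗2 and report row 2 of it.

W^⊗2:
  [-9, 11, -6]
  [-16, 4, -13]
  [-10, 10, -7]
Answer: row 2 of W^⊗2 = [-16, 4, -13]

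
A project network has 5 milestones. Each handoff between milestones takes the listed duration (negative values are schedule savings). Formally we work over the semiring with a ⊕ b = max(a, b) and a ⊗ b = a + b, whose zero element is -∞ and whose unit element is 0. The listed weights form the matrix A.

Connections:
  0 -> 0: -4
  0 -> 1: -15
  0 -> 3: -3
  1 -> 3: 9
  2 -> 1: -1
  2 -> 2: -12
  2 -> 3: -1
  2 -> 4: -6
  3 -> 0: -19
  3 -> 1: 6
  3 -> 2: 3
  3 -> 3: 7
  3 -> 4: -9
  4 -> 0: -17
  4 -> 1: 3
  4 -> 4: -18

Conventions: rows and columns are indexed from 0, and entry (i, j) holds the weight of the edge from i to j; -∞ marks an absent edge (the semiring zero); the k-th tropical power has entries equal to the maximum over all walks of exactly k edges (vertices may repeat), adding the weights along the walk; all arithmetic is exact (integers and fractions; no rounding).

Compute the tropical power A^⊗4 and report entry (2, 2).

A^⊗2:
  [-8, 3, 0, 4, -12]
  [-10, 15, 12, 16, 0]
  [-20, 5, 2, 8, -10]
  [-12, 13, 10, 15, -2]
  [-21, -15, -∞, 12, -36]
A^⊗3:
  [-12, 10, 7, 12, -5]
  [-3, 22, 19, 24, 7]
  [-11, 14, 11, 15, -1]
  [-4, 21, 18, 22, 6]
  [-7, 18, 15, 19, 3]
A^⊗4:
  [-7, 18, 15, 19, 3]
  [5, 30, 27, 31, 15]
  [-4, 21, 18, 23, 6]
  [3, 28, 25, 30, 13]
  [0, 25, 22, 27, 10]
Key observation: the optimum is the walk 2->1->3->3->2, with weight (-1) + 9 + 7 + 3 = 18.
Optimal value attained by: walk 2->1->3->3->2.
Answer: (A^⊗4)[2][2] = 18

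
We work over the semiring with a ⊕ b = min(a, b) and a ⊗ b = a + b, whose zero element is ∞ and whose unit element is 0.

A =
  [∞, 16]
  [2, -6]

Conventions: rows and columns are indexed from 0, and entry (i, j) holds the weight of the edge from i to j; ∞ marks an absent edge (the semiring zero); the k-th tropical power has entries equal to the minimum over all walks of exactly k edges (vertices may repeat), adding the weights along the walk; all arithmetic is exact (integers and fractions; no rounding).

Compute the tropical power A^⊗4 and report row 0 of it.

A^⊗2:
  [18, 10]
  [-4, -12]
A^⊗3:
  [12, 4]
  [-10, -18]
A^⊗4:
  [6, -2]
  [-16, -24]
Answer: row 0 of A^⊗4 = [6, -2]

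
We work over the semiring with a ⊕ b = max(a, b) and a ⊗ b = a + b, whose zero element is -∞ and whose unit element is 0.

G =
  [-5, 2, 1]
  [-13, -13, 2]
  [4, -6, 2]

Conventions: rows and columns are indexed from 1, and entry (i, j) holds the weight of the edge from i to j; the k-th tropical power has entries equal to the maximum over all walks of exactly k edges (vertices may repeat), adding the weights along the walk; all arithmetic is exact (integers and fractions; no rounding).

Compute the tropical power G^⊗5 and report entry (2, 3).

G^⊗2:
  [5, -3, 4]
  [6, -4, 4]
  [6, 6, 5]
G^⊗3:
  [8, 7, 6]
  [8, 8, 7]
  [9, 8, 8]
G^⊗4:
  [10, 10, 9]
  [11, 10, 10]
  [12, 11, 10]
G^⊗5:
  [13, 12, 12]
  [14, 13, 12]
  [14, 14, 13]
Key observation: the optimum is the walk 2->3->1->2->3->3, with weight 2 + 4 + 2 + 2 + 2 = 12.
Optimal value attained by: walk 2->3->1->2->3->3.
Answer: (G^⊗5)[2][3] = 12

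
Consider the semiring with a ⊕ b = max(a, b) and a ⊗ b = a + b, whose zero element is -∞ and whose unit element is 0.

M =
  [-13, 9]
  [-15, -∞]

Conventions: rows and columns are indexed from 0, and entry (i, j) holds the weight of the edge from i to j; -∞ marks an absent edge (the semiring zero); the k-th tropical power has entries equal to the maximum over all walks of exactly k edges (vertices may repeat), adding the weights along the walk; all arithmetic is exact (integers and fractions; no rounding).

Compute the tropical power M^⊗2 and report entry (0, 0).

M^⊗2:
  [-6, -4]
  [-28, -6]
Key observation: the optimum is the walk 0->1->0, with weight 9 + (-15) = -6.
Optimal value attained by: walk 0->1->0.
Answer: (M^⊗2)[0][0] = -6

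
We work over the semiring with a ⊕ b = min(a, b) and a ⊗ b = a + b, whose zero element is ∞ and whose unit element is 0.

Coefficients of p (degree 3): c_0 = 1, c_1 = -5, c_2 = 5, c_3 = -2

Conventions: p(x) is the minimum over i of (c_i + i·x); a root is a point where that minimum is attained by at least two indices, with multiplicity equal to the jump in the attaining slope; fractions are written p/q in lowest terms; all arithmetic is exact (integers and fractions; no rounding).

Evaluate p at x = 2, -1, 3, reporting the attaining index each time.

p(2) = min(1+0·2=1, -5+1·2=-3, 5+2·2=9, -2+3·2=4) = -3 (attained by i=1)
p(-1) = min(1+0·(-1)=1, -5+1·(-1)=-6, 5+2·(-1)=3, -2+3·(-1)=-5) = -6 (attained by i=1)
p(3) = min(1+0·3=1, -5+1·3=-2, 5+2·3=11, -2+3·3=7) = -2 (attained by i=1)
Answer: p(2) = -3; p(-1) = -6; p(3) = -2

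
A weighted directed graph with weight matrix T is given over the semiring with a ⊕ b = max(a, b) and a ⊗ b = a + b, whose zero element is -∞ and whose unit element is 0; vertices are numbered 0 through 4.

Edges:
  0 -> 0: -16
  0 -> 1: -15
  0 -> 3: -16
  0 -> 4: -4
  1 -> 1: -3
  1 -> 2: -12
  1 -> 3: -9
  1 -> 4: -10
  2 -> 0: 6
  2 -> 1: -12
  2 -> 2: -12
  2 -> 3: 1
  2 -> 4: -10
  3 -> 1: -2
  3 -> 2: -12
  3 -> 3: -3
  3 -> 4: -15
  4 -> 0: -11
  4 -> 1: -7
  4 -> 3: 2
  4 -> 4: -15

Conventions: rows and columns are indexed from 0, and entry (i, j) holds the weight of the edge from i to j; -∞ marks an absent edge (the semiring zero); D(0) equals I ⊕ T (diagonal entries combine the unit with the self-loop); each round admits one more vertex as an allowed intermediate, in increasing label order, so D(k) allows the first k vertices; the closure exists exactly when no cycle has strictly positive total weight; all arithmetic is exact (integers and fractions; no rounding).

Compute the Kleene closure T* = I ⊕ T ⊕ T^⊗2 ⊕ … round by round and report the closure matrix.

D(0):
  [0, -15, -∞, -16, -4]
  [-∞, 0, -12, -9, -10]
  [6, -12, 0, 1, -10]
  [-∞, -2, -12, 0, -15]
  [-11, -7, -∞, 2, 0]
D(1):
  [0, -15, -∞, -16, -4]
  [-∞, 0, -12, -9, -10]
  [6, -9, 0, 1, 2]
  [-∞, -2, -12, 0, -15]
  [-11, -7, -∞, 2, 0]
D(2):
  [0, -15, -27, -16, -4]
  [-∞, 0, -12, -9, -10]
  [6, -9, 0, 1, 2]
  [-∞, -2, -12, 0, -12]
  [-11, -7, -19, 2, 0]
D(3):
  [0, -15, -27, -16, -4]
  [-6, 0, -12, -9, -10]
  [6, -9, 0, 1, 2]
  [-6, -2, -12, 0, -10]
  [-11, -7, -19, 2, 0]
D(4):
  [0, -15, -27, -16, -4]
  [-6, 0, -12, -9, -10]
  [6, -1, 0, 1, 2]
  [-6, -2, -12, 0, -10]
  [-4, 0, -10, 2, 0]
D(5):
  [0, -4, -14, -2, -4]
  [-6, 0, -12, -8, -10]
  [6, 2, 0, 4, 2]
  [-6, -2, -12, 0, -10]
  [-4, 0, -10, 2, 0]
Answer: T* = [[0, -4, -14, -2, -4], [-6, 0, -12, -8, -10], [6, 2, 0, 4, 2], [-6, -2, -12, 0, -10], [-4, 0, -10, 2, 0]]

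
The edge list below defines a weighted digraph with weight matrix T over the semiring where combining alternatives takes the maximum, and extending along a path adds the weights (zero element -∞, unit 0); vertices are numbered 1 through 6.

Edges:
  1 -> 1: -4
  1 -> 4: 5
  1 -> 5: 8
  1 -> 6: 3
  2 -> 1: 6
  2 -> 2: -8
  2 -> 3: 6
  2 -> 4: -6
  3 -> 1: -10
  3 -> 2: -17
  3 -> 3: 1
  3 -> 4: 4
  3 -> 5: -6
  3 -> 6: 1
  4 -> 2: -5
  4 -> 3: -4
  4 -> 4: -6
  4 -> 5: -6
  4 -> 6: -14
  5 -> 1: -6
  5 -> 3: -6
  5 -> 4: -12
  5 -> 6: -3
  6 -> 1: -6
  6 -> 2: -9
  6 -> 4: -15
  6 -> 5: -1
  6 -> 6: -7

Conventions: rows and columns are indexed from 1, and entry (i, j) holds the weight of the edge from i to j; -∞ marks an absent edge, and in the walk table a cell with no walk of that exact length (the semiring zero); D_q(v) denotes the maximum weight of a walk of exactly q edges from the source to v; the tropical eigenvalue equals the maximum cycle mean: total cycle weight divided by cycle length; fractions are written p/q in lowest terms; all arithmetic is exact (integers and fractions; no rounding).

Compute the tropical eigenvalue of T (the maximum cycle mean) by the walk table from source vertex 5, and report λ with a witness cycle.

q=0: [-∞, -∞, -∞, -∞, 0, -∞]
q=1: [-6, -∞, -6, -12, -∞, -3]
q=2: [-9, -12, -5, -1, 2, -3]
q=3: [-4, -6, -4, -1, -1, -1]
q=4: [0, -6, 0, 1, 4, -1]
q=5: [0, -4, 1, 5, 8, 3]
q=6: [2, 0, 2, 5, 8, 5]
Optimal cycle mean attained by: cycle 1->4->2->1, total 5 + (-5) + 6, length 3.
Answer: λ = 2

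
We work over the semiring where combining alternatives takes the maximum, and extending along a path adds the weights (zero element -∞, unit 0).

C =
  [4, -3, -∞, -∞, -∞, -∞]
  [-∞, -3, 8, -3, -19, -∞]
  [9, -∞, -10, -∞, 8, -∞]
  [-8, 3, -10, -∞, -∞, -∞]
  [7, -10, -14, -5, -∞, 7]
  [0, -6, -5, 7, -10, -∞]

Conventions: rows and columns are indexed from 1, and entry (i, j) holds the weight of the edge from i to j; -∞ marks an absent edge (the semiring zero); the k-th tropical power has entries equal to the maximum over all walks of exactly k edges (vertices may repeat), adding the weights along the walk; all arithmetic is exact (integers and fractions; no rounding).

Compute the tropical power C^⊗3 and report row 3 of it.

C^⊗2:
  [8, 1, 5, -6, -22, -∞]
  [17, 0, 5, -6, 16, -12]
  [15, 6, -6, 3, -2, 15]
  [-1, 0, 11, 0, -2, -∞]
  [11, 4, 2, 14, -3, -∞]
  [4, 10, 2, -9, 3, -3]
C^⊗3:
  [14, 5, 9, -2, 13, -15]
  [23, 14, 8, 11, 13, 23]
  [19, 12, 14, 22, 5, 5]
  [20, 3, 8, -3, 19, 5]
  [15, 17, 12, 1, 10, 4]
  [11, 7, 18, 7, 10, 10]
Answer: row 3 of C^⊗3 = [19, 12, 14, 22, 5, 5]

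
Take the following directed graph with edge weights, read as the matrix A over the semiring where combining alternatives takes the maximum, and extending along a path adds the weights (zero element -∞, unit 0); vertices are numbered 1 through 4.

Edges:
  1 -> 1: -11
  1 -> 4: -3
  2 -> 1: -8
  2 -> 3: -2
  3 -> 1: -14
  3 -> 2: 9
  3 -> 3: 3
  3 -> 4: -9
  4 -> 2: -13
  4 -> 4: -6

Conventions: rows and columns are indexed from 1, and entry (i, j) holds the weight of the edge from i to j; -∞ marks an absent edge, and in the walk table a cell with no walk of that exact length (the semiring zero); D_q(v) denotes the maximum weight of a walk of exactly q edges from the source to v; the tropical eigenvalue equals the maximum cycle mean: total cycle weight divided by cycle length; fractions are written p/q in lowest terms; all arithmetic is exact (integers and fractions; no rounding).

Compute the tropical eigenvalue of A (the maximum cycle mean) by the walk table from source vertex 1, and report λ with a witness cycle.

q=0: [0, -∞, -∞, -∞]
q=1: [-11, -∞, -∞, -3]
q=2: [-22, -16, -∞, -9]
q=3: [-24, -22, -18, -15]
q=4: [-30, -9, -15, -21]
Optimal cycle mean attained by: cycle 2->3->2, total (-2) + 9, length 2.
Answer: λ = 7/2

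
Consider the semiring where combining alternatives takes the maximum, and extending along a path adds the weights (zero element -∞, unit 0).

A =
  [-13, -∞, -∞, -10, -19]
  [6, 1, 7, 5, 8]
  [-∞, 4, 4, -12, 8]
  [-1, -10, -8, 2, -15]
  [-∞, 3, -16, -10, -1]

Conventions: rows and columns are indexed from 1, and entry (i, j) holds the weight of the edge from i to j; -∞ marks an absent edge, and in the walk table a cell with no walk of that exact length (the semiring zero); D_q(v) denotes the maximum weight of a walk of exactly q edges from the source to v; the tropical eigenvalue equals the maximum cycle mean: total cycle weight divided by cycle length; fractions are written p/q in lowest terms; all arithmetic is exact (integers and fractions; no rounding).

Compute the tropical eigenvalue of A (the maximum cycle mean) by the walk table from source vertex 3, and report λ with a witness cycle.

q=0: [-∞, -∞, 0, -∞, -∞]
q=1: [-∞, 4, 4, -12, 8]
q=2: [10, 11, 11, 9, 12]
q=3: [17, 15, 18, 16, 19]
q=4: [21, 22, 22, 20, 26]
q=5: [28, 29, 29, 27, 30]
Optimal cycle mean attained by: cycle 2->3->5->2, total 7 + 8 + 3, length 3.
Answer: λ = 6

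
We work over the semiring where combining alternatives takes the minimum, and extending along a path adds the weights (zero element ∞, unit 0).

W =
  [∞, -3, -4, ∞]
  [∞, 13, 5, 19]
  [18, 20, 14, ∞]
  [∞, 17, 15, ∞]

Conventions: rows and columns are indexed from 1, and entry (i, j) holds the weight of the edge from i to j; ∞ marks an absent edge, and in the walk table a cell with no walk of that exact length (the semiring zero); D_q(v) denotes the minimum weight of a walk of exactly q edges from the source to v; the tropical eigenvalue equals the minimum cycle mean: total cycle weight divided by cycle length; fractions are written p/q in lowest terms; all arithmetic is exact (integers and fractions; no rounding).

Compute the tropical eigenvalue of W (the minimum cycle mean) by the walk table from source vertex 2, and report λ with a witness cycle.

q=0: [∞, 0, ∞, ∞]
q=1: [∞, 13, 5, 19]
q=2: [23, 25, 18, 32]
q=3: [36, 20, 19, 44]
q=4: [37, 33, 25, 39]
Optimal cycle mean attained by: cycle 1->2->3->1, total (-3) + 5 + 18, length 3.
Answer: λ = 20/3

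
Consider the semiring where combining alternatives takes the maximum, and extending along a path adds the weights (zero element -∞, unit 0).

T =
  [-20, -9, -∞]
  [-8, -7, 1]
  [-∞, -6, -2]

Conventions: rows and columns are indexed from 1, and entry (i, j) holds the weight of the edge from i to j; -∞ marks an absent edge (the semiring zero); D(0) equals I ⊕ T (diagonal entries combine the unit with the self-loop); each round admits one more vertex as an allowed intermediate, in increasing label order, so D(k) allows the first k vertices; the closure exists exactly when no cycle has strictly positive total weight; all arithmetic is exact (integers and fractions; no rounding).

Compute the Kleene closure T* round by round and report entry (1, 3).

D(0):
  [0, -9, -∞]
  [-8, 0, 1]
  [-∞, -6, 0]
D(1):
  [0, -9, -∞]
  [-8, 0, 1]
  [-∞, -6, 0]
D(2):
  [0, -9, -8]
  [-8, 0, 1]
  [-14, -6, 0]
D(3):
  [0, -9, -8]
  [-8, 0, 1]
  [-14, -6, 0]
Answer: T*[1][3] = -8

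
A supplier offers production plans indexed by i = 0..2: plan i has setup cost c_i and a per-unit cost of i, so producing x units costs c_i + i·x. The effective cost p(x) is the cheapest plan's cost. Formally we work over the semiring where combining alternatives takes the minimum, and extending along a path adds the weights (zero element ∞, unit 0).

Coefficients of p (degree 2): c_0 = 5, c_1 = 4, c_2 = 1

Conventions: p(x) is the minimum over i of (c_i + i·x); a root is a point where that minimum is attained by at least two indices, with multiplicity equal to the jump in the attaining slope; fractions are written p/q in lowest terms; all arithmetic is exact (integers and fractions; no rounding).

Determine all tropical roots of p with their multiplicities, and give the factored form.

hull edge (i=0, c=5) to (i=2, c=1): slope -2, span 2
Factored form: p(x) = 1 ⊗ (x ⊕ 2) ⊗ (x ⊕ 2)
Answer: roots = 2 (mult 2)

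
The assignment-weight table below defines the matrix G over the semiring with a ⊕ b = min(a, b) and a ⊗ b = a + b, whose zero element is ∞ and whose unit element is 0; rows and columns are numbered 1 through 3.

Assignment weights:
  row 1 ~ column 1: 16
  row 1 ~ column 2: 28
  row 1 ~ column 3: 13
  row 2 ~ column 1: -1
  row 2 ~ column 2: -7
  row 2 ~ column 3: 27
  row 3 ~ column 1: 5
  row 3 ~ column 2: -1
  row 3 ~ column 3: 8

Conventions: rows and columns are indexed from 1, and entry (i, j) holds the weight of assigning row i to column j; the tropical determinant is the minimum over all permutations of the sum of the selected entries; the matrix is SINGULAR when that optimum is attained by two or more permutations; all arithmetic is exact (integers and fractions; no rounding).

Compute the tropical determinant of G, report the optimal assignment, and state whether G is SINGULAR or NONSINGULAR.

σ = (1, 2, 3): 16 + (-7) + 8 = 17
σ = (1, 3, 2): 16 + 27 + (-1) = 42
σ = (2, 1, 3): 28 + (-1) + 8 = 35
σ = (2, 3, 1): 28 + 27 + 5 = 60
σ = (3, 1, 2): 13 + (-1) + (-1) = 11
σ = (3, 2, 1): 13 + (-7) + 5 = 11
Optimal value attained by: σ = (3, 1, 2).
Answer: det⊕(G) = 11; verdict: SINGULAR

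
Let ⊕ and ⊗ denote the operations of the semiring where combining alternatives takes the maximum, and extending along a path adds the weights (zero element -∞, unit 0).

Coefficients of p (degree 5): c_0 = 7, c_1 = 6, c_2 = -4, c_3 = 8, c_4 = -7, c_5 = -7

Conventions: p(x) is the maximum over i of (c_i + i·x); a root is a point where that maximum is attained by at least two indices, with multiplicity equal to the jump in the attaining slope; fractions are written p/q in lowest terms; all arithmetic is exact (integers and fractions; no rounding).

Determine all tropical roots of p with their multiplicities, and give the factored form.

hull edge (i=0, c=7) to (i=3, c=8): slope 1/3, span 3
hull edge (i=3, c=8) to (i=5, c=-7): slope -15/2, span 2
Factored form: p(x) = -7 ⊗ (x ⊕ (-1/3)) ⊗ (x ⊕ (-1/3)) ⊗ (x ⊕ (-1/3)) ⊗ (x ⊕ 15/2) ⊗ (x ⊕ 15/2)
Answer: roots = -1/3 (mult 3), 15/2 (mult 2)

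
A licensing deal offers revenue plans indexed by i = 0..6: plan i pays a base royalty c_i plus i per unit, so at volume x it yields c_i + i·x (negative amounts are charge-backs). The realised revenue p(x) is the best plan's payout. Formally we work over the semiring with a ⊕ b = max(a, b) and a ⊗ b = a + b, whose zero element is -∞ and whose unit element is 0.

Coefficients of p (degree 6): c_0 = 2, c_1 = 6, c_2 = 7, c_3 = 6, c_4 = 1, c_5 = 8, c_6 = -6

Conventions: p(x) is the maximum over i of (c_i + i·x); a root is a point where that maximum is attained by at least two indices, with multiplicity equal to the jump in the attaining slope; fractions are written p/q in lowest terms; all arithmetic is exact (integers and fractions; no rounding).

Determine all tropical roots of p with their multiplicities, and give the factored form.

hull edge (i=0, c=2) to (i=1, c=6): slope 4, span 1
hull edge (i=1, c=6) to (i=2, c=7): slope 1, span 1
hull edge (i=2, c=7) to (i=5, c=8): slope 1/3, span 3
hull edge (i=5, c=8) to (i=6, c=-6): slope -14, span 1
Factored form: p(x) = -6 ⊗ (x ⊕ (-4)) ⊗ (x ⊕ (-1)) ⊗ (x ⊕ (-1/3)) ⊗ (x ⊕ (-1/3)) ⊗ (x ⊕ (-1/3)) ⊗ (x ⊕ 14)
Answer: roots = -4 (mult 1), -1 (mult 1), -1/3 (mult 3), 14 (mult 1)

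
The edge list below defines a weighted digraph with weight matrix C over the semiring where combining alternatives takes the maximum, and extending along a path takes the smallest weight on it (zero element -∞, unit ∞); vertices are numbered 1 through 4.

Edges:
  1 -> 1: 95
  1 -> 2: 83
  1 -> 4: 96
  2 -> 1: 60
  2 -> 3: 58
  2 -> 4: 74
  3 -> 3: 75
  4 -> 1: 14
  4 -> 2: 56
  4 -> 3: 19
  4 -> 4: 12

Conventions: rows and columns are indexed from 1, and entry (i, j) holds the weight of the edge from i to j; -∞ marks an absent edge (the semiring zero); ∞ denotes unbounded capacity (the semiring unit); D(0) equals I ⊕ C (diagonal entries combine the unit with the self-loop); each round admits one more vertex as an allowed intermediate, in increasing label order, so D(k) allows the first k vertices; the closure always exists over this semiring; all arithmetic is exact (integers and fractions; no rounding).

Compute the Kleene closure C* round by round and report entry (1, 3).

D(0):
  [∞, 83, -∞, 96]
  [60, ∞, 58, 74]
  [-∞, -∞, ∞, -∞]
  [14, 56, 19, ∞]
D(1):
  [∞, 83, -∞, 96]
  [60, ∞, 58, 74]
  [-∞, -∞, ∞, -∞]
  [14, 56, 19, ∞]
D(2):
  [∞, 83, 58, 96]
  [60, ∞, 58, 74]
  [-∞, -∞, ∞, -∞]
  [56, 56, 56, ∞]
D(3):
  [∞, 83, 58, 96]
  [60, ∞, 58, 74]
  [-∞, -∞, ∞, -∞]
  [56, 56, 56, ∞]
D(4):
  [∞, 83, 58, 96]
  [60, ∞, 58, 74]
  [-∞, -∞, ∞, -∞]
  [56, 56, 56, ∞]
Answer: C*[1][3] = 58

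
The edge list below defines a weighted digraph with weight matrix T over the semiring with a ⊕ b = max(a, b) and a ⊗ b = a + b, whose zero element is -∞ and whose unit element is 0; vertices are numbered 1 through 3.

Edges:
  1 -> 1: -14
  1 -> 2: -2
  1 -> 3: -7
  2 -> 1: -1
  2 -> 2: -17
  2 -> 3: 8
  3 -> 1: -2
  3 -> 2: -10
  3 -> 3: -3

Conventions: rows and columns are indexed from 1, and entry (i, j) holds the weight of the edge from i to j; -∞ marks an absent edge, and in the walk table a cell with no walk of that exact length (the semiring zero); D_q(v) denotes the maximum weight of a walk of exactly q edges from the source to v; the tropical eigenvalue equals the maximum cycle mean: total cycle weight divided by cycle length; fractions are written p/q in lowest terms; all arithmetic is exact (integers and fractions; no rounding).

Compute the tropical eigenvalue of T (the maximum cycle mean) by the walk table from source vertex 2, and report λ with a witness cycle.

q=0: [-∞, 0, -∞]
q=1: [-1, -17, 8]
q=2: [6, -2, 5]
q=3: [3, 4, 6]
Optimal cycle mean attained by: cycle 1->2->3->1, total (-2) + 8 + (-2), length 3.
Answer: λ = 4/3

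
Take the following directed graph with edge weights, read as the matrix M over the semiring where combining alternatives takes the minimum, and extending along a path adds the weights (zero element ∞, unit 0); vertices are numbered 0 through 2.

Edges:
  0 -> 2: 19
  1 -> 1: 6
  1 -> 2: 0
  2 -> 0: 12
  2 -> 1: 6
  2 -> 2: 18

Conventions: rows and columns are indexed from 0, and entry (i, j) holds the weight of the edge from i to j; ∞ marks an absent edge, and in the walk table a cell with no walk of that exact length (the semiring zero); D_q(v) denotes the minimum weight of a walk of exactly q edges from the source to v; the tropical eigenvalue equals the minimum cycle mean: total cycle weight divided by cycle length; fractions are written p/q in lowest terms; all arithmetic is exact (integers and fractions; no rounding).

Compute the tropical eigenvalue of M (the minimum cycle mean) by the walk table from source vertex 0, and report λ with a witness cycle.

q=0: [0, ∞, ∞]
q=1: [∞, ∞, 19]
q=2: [31, 25, 37]
q=3: [49, 31, 25]
Optimal cycle mean attained by: cycle 1->2->1, total 0 + 6, length 2.
Answer: λ = 3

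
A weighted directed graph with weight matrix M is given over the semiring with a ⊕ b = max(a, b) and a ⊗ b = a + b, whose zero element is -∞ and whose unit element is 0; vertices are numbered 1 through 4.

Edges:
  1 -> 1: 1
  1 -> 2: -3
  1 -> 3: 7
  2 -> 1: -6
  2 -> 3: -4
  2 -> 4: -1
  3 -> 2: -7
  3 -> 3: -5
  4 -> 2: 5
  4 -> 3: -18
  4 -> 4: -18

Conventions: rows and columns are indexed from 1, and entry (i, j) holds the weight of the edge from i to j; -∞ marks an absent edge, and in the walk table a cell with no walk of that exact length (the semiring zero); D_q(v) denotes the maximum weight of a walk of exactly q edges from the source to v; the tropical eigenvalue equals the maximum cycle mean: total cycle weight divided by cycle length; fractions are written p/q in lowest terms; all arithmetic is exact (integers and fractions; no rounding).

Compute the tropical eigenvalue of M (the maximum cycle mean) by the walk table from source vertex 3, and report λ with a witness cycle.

q=0: [-∞, -∞, 0, -∞]
q=1: [-∞, -7, -5, -∞]
q=2: [-13, -12, -10, -8]
q=3: [-12, -3, -6, -13]
q=4: [-9, -8, -5, -4]
Optimal cycle mean attained by: cycle 2->4->2, total (-1) + 5, length 2.
Answer: λ = 2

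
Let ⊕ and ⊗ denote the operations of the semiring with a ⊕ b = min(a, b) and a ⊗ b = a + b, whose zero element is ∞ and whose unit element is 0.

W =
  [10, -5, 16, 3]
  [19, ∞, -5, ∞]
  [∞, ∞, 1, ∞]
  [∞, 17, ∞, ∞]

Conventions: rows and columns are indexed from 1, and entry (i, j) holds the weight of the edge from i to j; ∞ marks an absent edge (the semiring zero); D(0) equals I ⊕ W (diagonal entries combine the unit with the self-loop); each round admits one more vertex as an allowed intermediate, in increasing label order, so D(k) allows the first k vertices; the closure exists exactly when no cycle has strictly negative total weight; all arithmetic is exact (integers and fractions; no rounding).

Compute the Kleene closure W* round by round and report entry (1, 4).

D(0):
  [0, -5, 16, 3]
  [19, 0, -5, ∞]
  [∞, ∞, 0, ∞]
  [∞, 17, ∞, 0]
D(1):
  [0, -5, 16, 3]
  [19, 0, -5, 22]
  [∞, ∞, 0, ∞]
  [∞, 17, ∞, 0]
D(2):
  [0, -5, -10, 3]
  [19, 0, -5, 22]
  [∞, ∞, 0, ∞]
  [36, 17, 12, 0]
D(3):
  [0, -5, -10, 3]
  [19, 0, -5, 22]
  [∞, ∞, 0, ∞]
  [36, 17, 12, 0]
D(4):
  [0, -5, -10, 3]
  [19, 0, -5, 22]
  [∞, ∞, 0, ∞]
  [36, 17, 12, 0]
Answer: W*[1][4] = 3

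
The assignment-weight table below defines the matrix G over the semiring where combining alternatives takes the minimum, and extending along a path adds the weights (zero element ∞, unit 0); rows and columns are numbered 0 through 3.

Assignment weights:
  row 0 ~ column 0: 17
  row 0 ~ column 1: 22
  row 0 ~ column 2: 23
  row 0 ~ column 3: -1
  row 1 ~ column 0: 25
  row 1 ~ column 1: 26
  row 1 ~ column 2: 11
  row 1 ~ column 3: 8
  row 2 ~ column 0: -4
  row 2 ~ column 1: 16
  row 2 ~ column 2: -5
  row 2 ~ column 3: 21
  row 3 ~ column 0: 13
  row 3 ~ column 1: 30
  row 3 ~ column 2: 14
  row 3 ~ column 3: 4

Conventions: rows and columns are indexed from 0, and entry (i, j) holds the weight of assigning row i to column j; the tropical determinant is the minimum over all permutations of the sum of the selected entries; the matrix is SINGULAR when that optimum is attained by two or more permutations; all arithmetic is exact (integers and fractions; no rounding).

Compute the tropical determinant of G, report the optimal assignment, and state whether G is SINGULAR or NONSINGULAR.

σ = (0, 1, 2, 3): 17 + 26 + (-5) + 4 = 42
σ = (0, 1, 3, 2): 17 + 26 + 21 + 14 = 78
σ = (0, 2, 1, 3): 17 + 11 + 16 + 4 = 48
σ = (0, 2, 3, 1): 17 + 11 + 21 + 30 = 79
σ = (0, 3, 1, 2): 17 + 8 + 16 + 14 = 55
σ = (0, 3, 2, 1): 17 + 8 + (-5) + 30 = 50
σ = (1, 0, 2, 3): 22 + 25 + (-5) + 4 = 46
σ = (1, 0, 3, 2): 22 + 25 + 21 + 14 = 82
σ = (1, 2, 0, 3): 22 + 11 + (-4) + 4 = 33
σ = (1, 2, 3, 0): 22 + 11 + 21 + 13 = 67
σ = (1, 3, 0, 2): 22 + 8 + (-4) + 14 = 40
σ = (1, 3, 2, 0): 22 + 8 + (-5) + 13 = 38
σ = (2, 0, 1, 3): 23 + 25 + 16 + 4 = 68
σ = (2, 0, 3, 1): 23 + 25 + 21 + 30 = 99
σ = (2, 1, 0, 3): 23 + 26 + (-4) + 4 = 49
σ = (2, 1, 3, 0): 23 + 26 + 21 + 13 = 83
σ = (2, 3, 0, 1): 23 + 8 + (-4) + 30 = 57
σ = (2, 3, 1, 0): 23 + 8 + 16 + 13 = 60
σ = (3, 0, 1, 2): (-1) + 25 + 16 + 14 = 54
σ = (3, 0, 2, 1): (-1) + 25 + (-5) + 30 = 49
σ = (3, 1, 0, 2): (-1) + 26 + (-4) + 14 = 35
σ = (3, 1, 2, 0): (-1) + 26 + (-5) + 13 = 33
σ = (3, 2, 0, 1): (-1) + 11 + (-4) + 30 = 36
σ = (3, 2, 1, 0): (-1) + 11 + 16 + 13 = 39
Optimal value attained by: σ = (1, 2, 0, 3).
Answer: det⊕(G) = 33; verdict: SINGULAR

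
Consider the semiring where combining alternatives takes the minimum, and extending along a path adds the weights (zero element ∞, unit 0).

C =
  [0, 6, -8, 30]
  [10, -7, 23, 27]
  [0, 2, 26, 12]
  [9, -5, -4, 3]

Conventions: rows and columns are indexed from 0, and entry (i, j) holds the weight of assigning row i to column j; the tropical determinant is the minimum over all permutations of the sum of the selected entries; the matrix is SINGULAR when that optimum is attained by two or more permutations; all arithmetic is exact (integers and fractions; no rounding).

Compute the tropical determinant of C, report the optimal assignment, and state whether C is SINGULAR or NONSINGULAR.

σ = (0, 1, 2, 3): 0 + (-7) + 26 + 3 = 22
σ = (0, 1, 3, 2): 0 + (-7) + 12 + (-4) = 1
σ = (0, 2, 1, 3): 0 + 23 + 2 + 3 = 28
σ = (0, 2, 3, 1): 0 + 23 + 12 + (-5) = 30
σ = (0, 3, 1, 2): 0 + 27 + 2 + (-4) = 25
σ = (0, 3, 2, 1): 0 + 27 + 26 + (-5) = 48
σ = (1, 0, 2, 3): 6 + 10 + 26 + 3 = 45
σ = (1, 0, 3, 2): 6 + 10 + 12 + (-4) = 24
σ = (1, 2, 0, 3): 6 + 23 + 0 + 3 = 32
σ = (1, 2, 3, 0): 6 + 23 + 12 + 9 = 50
σ = (1, 3, 0, 2): 6 + 27 + 0 + (-4) = 29
σ = (1, 3, 2, 0): 6 + 27 + 26 + 9 = 68
σ = (2, 0, 1, 3): (-8) + 10 + 2 + 3 = 7
σ = (2, 0, 3, 1): (-8) + 10 + 12 + (-5) = 9
σ = (2, 1, 0, 3): (-8) + (-7) + 0 + 3 = -12
σ = (2, 1, 3, 0): (-8) + (-7) + 12 + 9 = 6
σ = (2, 3, 0, 1): (-8) + 27 + 0 + (-5) = 14
σ = (2, 3, 1, 0): (-8) + 27 + 2 + 9 = 30
σ = (3, 0, 1, 2): 30 + 10 + 2 + (-4) = 38
σ = (3, 0, 2, 1): 30 + 10 + 26 + (-5) = 61
σ = (3, 1, 0, 2): 30 + (-7) + 0 + (-4) = 19
σ = (3, 1, 2, 0): 30 + (-7) + 26 + 9 = 58
σ = (3, 2, 0, 1): 30 + 23 + 0 + (-5) = 48
σ = (3, 2, 1, 0): 30 + 23 + 2 + 9 = 64
Optimal value attained by: σ = (2, 1, 0, 3).
Answer: det⊕(C) = -12; verdict: NONSINGULAR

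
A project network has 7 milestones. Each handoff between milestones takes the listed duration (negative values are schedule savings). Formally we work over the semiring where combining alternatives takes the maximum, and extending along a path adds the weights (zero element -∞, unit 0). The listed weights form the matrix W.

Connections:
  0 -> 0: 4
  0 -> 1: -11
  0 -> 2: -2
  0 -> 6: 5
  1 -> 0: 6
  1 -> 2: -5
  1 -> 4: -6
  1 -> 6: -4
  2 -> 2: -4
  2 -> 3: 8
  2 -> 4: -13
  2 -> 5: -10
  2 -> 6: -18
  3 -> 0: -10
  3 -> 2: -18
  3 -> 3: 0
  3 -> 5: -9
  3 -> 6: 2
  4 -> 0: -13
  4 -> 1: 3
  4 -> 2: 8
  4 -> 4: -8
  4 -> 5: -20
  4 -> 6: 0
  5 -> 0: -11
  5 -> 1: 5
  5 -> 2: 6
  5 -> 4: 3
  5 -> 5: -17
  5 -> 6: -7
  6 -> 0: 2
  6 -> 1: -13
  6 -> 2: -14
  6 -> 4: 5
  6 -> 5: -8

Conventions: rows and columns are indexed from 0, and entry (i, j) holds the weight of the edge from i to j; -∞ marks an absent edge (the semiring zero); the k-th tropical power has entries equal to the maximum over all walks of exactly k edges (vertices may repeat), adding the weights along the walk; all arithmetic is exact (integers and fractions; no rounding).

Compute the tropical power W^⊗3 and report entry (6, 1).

W^⊗2:
  [8, -7, 2, 6, 10, -3, 9]
  [10, -3, 4, 3, 1, -12, 11]
  [-2, -5, -4, 8, -7, -1, 10]
  [4, -4, -3, 0, 7, -6, 2]
  [9, -5, 4, 16, 5, -2, -1]
  [11, 6, 11, 14, -1, -4, 3]
  [6, 8, 13, -6, -3, -15, 7]
W^⊗3:
  [12, 13, 18, 10, 14, 1, 13]
  [14, 4, 9, 12, 16, 3, 15]
  [12, 4, 5, 8, 15, 2, 10]
  [8, 10, 15, 5, 7, -6, 9]
  [13, 8, 13, 16, 4, 7, 18]
  [15, 2, 9, 19, 8, 5, 16]
  [14, 0, 9, 21, 12, 3, 11]
Key observation: the optimum is the walk 6->4->4->1, with weight 5 + (-8) + 3 = 0.
Optimal value attained by: walk 6->4->4->1.
Answer: (W^⊗3)[6][1] = 0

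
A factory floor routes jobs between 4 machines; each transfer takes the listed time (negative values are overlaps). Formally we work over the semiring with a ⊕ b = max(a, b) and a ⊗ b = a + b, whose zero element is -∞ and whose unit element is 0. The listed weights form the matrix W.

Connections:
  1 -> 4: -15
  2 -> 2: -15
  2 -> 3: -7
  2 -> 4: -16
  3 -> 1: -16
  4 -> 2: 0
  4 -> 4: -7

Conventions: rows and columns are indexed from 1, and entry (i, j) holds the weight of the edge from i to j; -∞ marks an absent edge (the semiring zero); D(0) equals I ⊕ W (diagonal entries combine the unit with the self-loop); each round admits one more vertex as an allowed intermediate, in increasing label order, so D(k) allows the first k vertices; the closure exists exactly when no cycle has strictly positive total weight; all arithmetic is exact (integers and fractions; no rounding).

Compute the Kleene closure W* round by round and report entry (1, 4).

D(0):
  [0, -∞, -∞, -15]
  [-∞, 0, -7, -16]
  [-16, -∞, 0, -∞]
  [-∞, 0, -∞, 0]
D(1):
  [0, -∞, -∞, -15]
  [-∞, 0, -7, -16]
  [-16, -∞, 0, -31]
  [-∞, 0, -∞, 0]
D(2):
  [0, -∞, -∞, -15]
  [-∞, 0, -7, -16]
  [-16, -∞, 0, -31]
  [-∞, 0, -7, 0]
D(3):
  [0, -∞, -∞, -15]
  [-23, 0, -7, -16]
  [-16, -∞, 0, -31]
  [-23, 0, -7, 0]
D(4):
  [0, -15, -22, -15]
  [-23, 0, -7, -16]
  [-16, -31, 0, -31]
  [-23, 0, -7, 0]
Answer: W*[1][4] = -15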